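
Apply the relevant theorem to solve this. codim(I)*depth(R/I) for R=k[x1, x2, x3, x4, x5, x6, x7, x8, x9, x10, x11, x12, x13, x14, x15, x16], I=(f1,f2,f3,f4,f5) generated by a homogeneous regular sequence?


codim=5, depth=dim(R/I)=16-5=11
Product=5*11=55


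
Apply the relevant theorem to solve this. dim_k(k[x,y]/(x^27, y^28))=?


Basis: x^i*y^j, i<27, j<28
27*28=756


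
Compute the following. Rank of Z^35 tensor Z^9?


rank(M(x)N) = rank(M)*rank(N)
35*9 = 315


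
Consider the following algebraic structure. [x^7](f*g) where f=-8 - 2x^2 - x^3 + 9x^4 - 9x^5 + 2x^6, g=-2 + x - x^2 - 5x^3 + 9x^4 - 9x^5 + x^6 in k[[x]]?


[x^7] = sum a_i*b_j, i+j=7
  -2*-9=18
  -1*9=-9
  9*-5=-45
  -9*-1=9
  2*1=2
Sum=-25


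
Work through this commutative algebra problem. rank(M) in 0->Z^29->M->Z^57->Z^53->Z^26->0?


Alt sum=0:
(-1)^0*29 + (-1)^1*? + (-1)^2*57 + (-1)^3*53 + (-1)^4*26=0
rank(M)=59


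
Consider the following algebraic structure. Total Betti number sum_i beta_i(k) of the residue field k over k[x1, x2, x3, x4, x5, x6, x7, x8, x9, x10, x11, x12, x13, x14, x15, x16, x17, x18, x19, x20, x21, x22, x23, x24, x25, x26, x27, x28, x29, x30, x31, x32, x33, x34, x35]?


Koszul resolution: beta_i(k)=C(n,i), n=35
sum_i C(35,i) = 2^35 = 34359738368


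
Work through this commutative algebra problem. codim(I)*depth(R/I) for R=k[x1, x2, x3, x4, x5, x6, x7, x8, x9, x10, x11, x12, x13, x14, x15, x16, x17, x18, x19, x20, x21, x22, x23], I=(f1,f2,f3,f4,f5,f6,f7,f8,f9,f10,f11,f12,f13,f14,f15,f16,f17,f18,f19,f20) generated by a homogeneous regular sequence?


codim=20, depth=dim(R/I)=23-20=3
Product=20*3=60


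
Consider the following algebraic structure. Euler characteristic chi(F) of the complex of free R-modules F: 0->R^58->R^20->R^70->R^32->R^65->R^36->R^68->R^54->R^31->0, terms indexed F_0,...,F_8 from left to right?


chi = sum (-1)^i * rank:
(-1)^0*58=58
(-1)^1*20=-20
(-1)^2*70=70
(-1)^3*32=-32
(-1)^4*65=65
(-1)^5*36=-36
(-1)^6*68=68
(-1)^7*54=-54
(-1)^8*31=31
chi=150


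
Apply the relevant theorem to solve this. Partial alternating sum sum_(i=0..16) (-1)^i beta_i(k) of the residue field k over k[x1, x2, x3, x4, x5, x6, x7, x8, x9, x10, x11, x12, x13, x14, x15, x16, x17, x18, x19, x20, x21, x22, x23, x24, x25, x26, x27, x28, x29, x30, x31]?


Koszul resolution: beta_i(k)=C(n,i), n=31
sum_(i=0..p) (-1)^i C(n,i) = (-1)^p C(n-1,p)
(-1)^16*C(30,16) = (-1)^16*145422675 = 145422675


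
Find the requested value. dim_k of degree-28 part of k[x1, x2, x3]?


C(d+n-1,n-1)=C(30,2)=435


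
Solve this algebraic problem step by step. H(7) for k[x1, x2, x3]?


C(d+n-1,n-1)=C(9,2)=36


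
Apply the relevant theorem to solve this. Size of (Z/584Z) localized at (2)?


2-primary part: 584=2^3*73
Size=2^3=8


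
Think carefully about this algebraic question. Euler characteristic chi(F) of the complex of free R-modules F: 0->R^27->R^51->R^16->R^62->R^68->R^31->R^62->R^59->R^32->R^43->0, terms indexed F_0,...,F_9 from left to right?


chi = sum (-1)^i * rank:
(-1)^0*27=27
(-1)^1*51=-51
(-1)^2*16=16
(-1)^3*62=-62
(-1)^4*68=68
(-1)^5*31=-31
(-1)^6*62=62
(-1)^7*59=-59
(-1)^8*32=32
(-1)^9*43=-43
chi=-41


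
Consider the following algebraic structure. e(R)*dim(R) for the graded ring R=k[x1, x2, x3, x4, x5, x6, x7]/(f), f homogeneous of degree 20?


e(R)=deg(f)=20, dim(R)=7-1=6
e*dim=20*6=120


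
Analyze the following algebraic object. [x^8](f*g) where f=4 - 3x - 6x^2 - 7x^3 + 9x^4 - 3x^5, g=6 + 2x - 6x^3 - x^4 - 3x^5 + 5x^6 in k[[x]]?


[x^8] = sum a_i*b_j, i+j=8
  -6*5=-30
  -7*-3=21
  9*-1=-9
  -3*-6=18
Sum=0


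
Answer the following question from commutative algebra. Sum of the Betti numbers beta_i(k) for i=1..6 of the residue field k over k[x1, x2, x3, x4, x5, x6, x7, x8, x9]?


Koszul resolution: beta_i(k)=C(n,i), n=9
C(9,1)=9, C(9,2)=36, C(9,3)=84, C(9,4)=126, C(9,5)=126, C(9,6)=84
Sum=465


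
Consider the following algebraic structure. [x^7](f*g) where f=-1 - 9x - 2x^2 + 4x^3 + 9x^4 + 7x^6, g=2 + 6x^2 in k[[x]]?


[x^7] = sum a_i*b_j, i+j=7
Sum=0


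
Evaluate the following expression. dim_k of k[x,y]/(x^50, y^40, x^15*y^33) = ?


k[x,y]/I, I = (x^50, y^40, x^15*y^33)
Rect: 50x40=2000. Corner: (50-15)x(40-33)=245.
dim = 2000-245 = 1755


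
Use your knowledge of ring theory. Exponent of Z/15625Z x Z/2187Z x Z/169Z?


Exponent = lcm of the cyclic orders; pairwise coprime => product.
5^6*3^7*13^2=15625*2187*169=5775046875


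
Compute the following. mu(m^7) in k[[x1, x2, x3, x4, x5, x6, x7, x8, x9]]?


C(n+d-1,d)=C(15,7)=6435


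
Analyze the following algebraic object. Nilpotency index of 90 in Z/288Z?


90^k mod 288:
k=1: 90
k=2: 36
k=3: 72
k=4: 144
k=5: 0
First zero at k = 5


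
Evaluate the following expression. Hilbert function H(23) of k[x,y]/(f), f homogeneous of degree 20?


H(t)=d for t>=d-1.
d=20, t=23
H(23)=20


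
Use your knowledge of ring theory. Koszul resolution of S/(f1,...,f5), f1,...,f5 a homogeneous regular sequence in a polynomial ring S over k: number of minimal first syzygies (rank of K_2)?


Regular sequence => Koszul complex is the minimal free resolution.
Syz_1 minimally generated by Koszul relations f_i*e_j - f_j*e_i (i<j): mu(Syz_1) = beta_2 = C(m,2) = m(m-1)/2
m=5
5*4/2 = 10


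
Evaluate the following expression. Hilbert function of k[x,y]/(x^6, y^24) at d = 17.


k[x,y], I = (x^6, y^24), d = 17
Need i < 6 and d-i < 24.
Range: 0 <= i <= 5.
H(17) = 6


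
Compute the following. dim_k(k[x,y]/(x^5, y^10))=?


Basis: x^i*y^j, i<5, j<10
5*10=50


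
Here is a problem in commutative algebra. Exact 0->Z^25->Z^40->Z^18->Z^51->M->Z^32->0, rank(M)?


Alt sum=0:
(-1)^0*25 + (-1)^1*40 + (-1)^2*18 + (-1)^3*51 + (-1)^4*? + (-1)^5*32=0
rank(M)=80


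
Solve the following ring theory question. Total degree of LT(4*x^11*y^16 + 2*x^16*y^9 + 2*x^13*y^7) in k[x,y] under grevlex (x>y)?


LT: 4*x^11*y^16
deg_x=11, deg_y=16
Total=11+16=27


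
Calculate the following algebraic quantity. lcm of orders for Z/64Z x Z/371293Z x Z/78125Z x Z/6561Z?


Exponent = lcm of the cyclic orders; pairwise coprime => product.
2^6*13^5*5^7*3^8=64*371293*78125*6561=12180266865000000


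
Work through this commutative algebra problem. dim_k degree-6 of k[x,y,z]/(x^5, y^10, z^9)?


Need i<5, j<10, k<9 with i+j+k=6.
For each i, j ranges over max(0,6-i-8)..min(9,6-i):
  i=0: j in [0,6] -> 7
  i=1: j in [0,5] -> 6
  i=2: j in [0,4] -> 5
  i=3: j in [0,3] -> 4
  i=4: j in [0,2] -> 3
H(6) = 7+6+5+4+3 = 25


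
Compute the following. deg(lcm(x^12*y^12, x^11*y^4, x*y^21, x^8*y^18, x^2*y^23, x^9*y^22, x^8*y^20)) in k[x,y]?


lcm = componentwise max:
x: max(12,11,1,8,2,9,8)=12
y: max(12,4,21,18,23,22,20)=23
Total=12+23=35


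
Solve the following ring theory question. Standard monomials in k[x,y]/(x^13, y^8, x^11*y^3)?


k[x,y]/I, I = (x^13, y^8, x^11*y^3)
Rect: 13x8=104. Corner: (13-11)x(8-3)=10.
dim = 104-10 = 94


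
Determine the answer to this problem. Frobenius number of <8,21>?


gcd(8,21)=1 => F=ab-a-b=8*21-8-21=168-29=139


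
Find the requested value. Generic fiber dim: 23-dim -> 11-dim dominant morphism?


dim(fiber)=dim(X)-dim(Y)=23-11=12


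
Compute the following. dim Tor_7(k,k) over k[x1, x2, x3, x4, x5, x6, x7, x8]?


Koszul: C(n,i)=C(8,7)=8


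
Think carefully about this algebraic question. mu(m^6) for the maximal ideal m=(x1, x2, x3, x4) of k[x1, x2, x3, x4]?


Graded Nakayama: mu(m^d) = dim_k (m^d/m^(d+1)) = #degree-6 monomials in 4 vars
C(n+d-1,d)=C(9,6)=84


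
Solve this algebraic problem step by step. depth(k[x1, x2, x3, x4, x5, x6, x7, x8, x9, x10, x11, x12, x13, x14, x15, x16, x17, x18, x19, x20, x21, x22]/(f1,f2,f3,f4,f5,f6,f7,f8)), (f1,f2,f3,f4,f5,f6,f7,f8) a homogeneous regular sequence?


depth(R)=22
depth(R/I)=22-8=14


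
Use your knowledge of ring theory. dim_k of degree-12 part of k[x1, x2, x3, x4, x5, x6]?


C(d+n-1,n-1)=C(17,5)=6188


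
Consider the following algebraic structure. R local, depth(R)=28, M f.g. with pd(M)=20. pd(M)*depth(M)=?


pd+depth=28
depth=28-20=8
pd*depth=20*8=160


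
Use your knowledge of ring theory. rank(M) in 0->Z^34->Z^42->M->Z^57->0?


Alt sum=0:
(-1)^0*34 + (-1)^1*42 + (-1)^2*? + (-1)^3*57=0
rank(M)=65


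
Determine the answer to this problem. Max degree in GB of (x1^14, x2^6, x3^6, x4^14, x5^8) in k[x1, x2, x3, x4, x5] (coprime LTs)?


Pure powers, coprime LTs => already GB.
Degrees: 14, 6, 6, 14, 8
Max=14


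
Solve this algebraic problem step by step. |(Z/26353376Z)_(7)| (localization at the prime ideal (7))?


7-primary part: 26353376=7^7*32
Size=7^7=823543


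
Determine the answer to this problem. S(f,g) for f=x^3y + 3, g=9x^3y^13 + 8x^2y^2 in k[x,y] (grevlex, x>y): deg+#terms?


LT(f)=x^3y, LT(g)=9x^3y^13
lcm(LM)=x^3y^13
S(f,g) (scaled by 9 to clear denominators) = 9y^12*f - 1*g = 27y^12 - 8x^2y^2
2 terms, deg 12.
12+2=14


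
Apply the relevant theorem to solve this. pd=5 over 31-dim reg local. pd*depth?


pd+depth=31
depth=31-5=26
pd*depth=5*26=130


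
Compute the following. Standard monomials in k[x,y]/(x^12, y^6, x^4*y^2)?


k[x,y]/I, I = (x^12, y^6, x^4*y^2)
Rect: 12x6=72. Corner: (12-4)x(6-2)=32.
dim = 72-32 = 40


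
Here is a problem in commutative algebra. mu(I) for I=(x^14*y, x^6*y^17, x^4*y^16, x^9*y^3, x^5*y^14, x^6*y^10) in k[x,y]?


Remove redundant (divisible by others).
x^6*y^17 redundant.
Min: x^14*y, x^9*y^3, x^6*y^10, x^5*y^14, x^4*y^16
Count=5


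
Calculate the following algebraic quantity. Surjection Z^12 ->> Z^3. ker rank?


rank(ker) = 12-3 = 9


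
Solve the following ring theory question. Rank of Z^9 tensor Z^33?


rank(M(x)N) = rank(M)*rank(N)
9*33 = 297


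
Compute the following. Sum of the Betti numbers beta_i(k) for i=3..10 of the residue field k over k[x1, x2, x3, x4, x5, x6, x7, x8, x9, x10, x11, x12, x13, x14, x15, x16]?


Koszul resolution: beta_i(k)=C(n,i), n=16
C(16,3)=560, C(16,4)=1820, C(16,5)=4368, C(16,6)=8008, C(16,7)=11440, C(16,8)=12870, C(16,9)=11440, C(16,10)=8008
Sum=58514


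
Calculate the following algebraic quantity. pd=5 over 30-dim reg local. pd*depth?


pd+depth=30
depth=30-5=25
pd*depth=5*25=125


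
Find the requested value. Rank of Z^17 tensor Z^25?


rank(M(x)N) = rank(M)*rank(N)
17*25 = 425


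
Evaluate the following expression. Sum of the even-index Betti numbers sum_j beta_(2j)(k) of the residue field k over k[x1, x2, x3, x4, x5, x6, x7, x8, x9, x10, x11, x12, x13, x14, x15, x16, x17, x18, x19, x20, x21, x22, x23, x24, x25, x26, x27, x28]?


Koszul resolution: beta_i(k)=C(n,i), n=28
sum_even C(28,i) = 2^(n-1) = 2^27 = 134217728


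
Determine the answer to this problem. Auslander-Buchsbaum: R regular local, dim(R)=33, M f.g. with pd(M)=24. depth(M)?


pd+depth=depth(R)=33
depth=33-24=9


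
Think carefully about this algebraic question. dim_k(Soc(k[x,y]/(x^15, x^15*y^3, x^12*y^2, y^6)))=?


Socle = ann(m) = span of standard monomials u with x*u, y*u in I (staircase corners).
Redundant generators: x^15*y^3
Minimal generators: x^15, x^12*y^2, y^6
Corners: x^11y^5, x^14y
Socle dim=2


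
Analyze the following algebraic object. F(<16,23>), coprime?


gcd(16,23)=1 => F=ab-a-b=16*23-16-23=368-39=329


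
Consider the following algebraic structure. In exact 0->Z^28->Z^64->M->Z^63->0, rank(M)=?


Alt sum=0:
(-1)^0*28 + (-1)^1*64 + (-1)^2*? + (-1)^3*63=0
rank(M)=99


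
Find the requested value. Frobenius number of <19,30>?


gcd(19,30)=1 => F=ab-a-b=19*30-19-30=570-49=521


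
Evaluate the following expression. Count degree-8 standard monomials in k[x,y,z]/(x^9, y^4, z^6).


Need i<9, j<4, k<6 with i+j+k=8.
For each i, j ranges over max(0,8-i-5)..min(3,8-i):
  i=0: j in [3,3] -> 1
  i=1: j in [2,3] -> 2
  i=2: j in [1,3] -> 3
  i=3: j in [0,3] -> 4
  i=4: j in [0,3] -> 4
  i=5: j in [0,3] -> 4
  i=6: j in [0,2] -> 3
  i=7: j in [0,1] -> 2
  i=8: j in [0,0] -> 1
H(8) = 1+2+3+4+4+4+3+2+1 = 24


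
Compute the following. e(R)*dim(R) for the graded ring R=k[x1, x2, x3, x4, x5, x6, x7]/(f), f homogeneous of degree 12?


e(R)=deg(f)=12, dim(R)=7-1=6
e*dim=12*6=72


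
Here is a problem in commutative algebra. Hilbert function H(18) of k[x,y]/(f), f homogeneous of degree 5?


H(t)=d for t>=d-1.
d=5, t=18
H(18)=5


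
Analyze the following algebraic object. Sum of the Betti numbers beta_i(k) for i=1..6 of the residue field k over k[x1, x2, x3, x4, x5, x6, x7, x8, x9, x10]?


Koszul resolution: beta_i(k)=C(n,i), n=10
C(10,1)=10, C(10,2)=45, C(10,3)=120, C(10,4)=210, C(10,5)=252, C(10,6)=210
Sum=847


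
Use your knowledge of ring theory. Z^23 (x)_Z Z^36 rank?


rank(M(x)N) = rank(M)*rank(N)
23*36 = 828


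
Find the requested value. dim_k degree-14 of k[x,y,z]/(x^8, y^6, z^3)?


Need i<8, j<6, k<3 with i+j+k=14.
For each i, j ranges over max(0,14-i-2)..min(5,14-i):
  i=0: j in [12,5] -> 0
  i=1: j in [11,5] -> 0
  i=2: j in [10,5] -> 0
  i=3: j in [9,5] -> 0
  i=4: j in [8,5] -> 0
  i=5: j in [7,5] -> 0
  i=6: j in [6,5] -> 0
  i=7: j in [5,5] -> 1
H(14) = 0+0+0+0+0+0+0+1 = 1


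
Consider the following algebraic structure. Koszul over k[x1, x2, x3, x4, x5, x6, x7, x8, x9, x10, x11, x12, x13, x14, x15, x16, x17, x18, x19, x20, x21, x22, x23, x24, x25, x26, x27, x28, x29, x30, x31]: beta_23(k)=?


C(n,i)=C(31,23)=7888725


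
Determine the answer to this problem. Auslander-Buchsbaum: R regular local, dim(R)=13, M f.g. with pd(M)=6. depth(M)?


pd+depth=depth(R)=13
depth=13-6=7


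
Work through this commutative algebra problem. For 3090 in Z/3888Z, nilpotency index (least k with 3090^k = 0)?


3090^k mod 3888:
k=1: 3090
k=2: 3060
k=3: 3672
k=4: 1296
k=5: 0
First zero at k = 5


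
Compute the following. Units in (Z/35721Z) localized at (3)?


Local ring = Z/729Z.
phi(729) = 3^5*(3-1) = 486


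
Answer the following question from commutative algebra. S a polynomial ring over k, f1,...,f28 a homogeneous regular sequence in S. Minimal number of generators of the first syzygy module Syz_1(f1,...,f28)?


Regular sequence => Koszul complex is the minimal free resolution.
Syz_1 minimally generated by Koszul relations f_i*e_j - f_j*e_i (i<j): mu(Syz_1) = beta_2 = C(m,2) = m(m-1)/2
m=28
28*27/2 = 378


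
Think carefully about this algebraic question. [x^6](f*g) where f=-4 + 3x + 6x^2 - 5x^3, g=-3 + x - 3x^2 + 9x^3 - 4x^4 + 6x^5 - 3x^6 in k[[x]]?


[x^6] = sum a_i*b_j, i+j=6
  -4*-3=12
  3*6=18
  6*-4=-24
  -5*9=-45
Sum=-39


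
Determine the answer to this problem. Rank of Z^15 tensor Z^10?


rank(M(x)N) = rank(M)*rank(N)
15*10 = 150


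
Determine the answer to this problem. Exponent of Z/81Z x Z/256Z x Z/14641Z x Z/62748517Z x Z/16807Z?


Exponent = lcm of the cyclic orders; pairwise coprime => product.
3^4*2^8*11^4*13^7*7^5=81*256*14641*62748517*16807=320176454445578674944


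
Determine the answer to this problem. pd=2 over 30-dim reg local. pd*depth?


pd+depth=30
depth=30-2=28
pd*depth=2*28=56


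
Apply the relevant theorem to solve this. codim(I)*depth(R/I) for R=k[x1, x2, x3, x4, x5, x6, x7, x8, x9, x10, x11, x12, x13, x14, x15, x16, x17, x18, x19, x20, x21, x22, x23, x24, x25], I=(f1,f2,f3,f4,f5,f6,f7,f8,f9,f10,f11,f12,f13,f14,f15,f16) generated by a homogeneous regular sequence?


codim=16, depth=dim(R/I)=25-16=9
Product=16*9=144


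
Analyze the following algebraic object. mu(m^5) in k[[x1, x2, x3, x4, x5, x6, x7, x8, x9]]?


C(n+d-1,d)=C(13,5)=1287


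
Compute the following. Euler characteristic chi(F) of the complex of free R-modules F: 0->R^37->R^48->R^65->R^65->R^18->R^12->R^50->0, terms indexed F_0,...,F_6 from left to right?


chi = sum (-1)^i * rank:
(-1)^0*37=37
(-1)^1*48=-48
(-1)^2*65=65
(-1)^3*65=-65
(-1)^4*18=18
(-1)^5*12=-12
(-1)^6*50=50
chi=45


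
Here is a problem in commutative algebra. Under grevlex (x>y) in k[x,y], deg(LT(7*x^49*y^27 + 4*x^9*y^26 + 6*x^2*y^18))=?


LT: 7*x^49*y^27
deg_x=49, deg_y=27
Total=49+27=76


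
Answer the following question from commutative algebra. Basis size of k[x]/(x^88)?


Basis: 1,x,...,x^87
dim=88


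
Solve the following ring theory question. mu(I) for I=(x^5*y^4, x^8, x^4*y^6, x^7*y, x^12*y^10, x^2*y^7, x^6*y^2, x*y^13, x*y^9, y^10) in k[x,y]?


Remove redundant (divisible by others).
x^12*y^10 redundant.
x*y^13 redundant.
Min: x^8, x^7*y, x^6*y^2, x^5*y^4, x^4*y^6, x^2*y^7, x*y^9, y^10
Count=8


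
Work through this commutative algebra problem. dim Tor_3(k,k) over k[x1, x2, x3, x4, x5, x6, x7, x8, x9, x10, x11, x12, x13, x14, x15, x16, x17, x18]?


Koszul: C(n,i)=C(18,3)=816


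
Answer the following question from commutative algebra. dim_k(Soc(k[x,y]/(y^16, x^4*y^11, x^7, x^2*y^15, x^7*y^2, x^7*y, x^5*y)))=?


Socle = ann(m) = span of standard monomials u with x*u, y*u in I (staircase corners).
Redundant generators: x^7*y, x^7*y^2
Minimal generators: x^7, x^5*y, x^4*y^11, x^2*y^15, y^16
Corners: xy^15, x^3y^14, x^4y^10, x^6
Socle dim=4


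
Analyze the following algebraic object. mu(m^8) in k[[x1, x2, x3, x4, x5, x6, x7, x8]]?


C(n+d-1,d)=C(15,8)=6435


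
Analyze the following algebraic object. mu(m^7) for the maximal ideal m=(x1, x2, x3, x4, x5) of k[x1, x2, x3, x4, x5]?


Graded Nakayama: mu(m^d) = dim_k (m^d/m^(d+1)) = #degree-7 monomials in 5 vars
C(n+d-1,d)=C(11,7)=330


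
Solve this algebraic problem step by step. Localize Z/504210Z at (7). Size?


7-primary part: 504210=7^5*30
Size=7^5=16807


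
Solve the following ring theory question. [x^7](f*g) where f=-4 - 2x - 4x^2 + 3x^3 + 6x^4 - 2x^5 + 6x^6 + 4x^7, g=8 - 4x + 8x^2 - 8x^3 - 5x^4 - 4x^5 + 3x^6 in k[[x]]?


[x^7] = sum a_i*b_j, i+j=7
  -2*3=-6
  -4*-4=16
  3*-5=-15
  6*-8=-48
  -2*8=-16
  6*-4=-24
  4*8=32
Sum=-61


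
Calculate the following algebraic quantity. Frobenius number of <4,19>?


gcd(4,19)=1 => F=ab-a-b=4*19-4-19=76-23=53


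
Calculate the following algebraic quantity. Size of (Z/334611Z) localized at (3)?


3-primary part: 334611=3^9*17
Size=3^9=19683


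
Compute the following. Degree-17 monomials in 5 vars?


C(d+n-1,n-1)=C(21,4)=5985


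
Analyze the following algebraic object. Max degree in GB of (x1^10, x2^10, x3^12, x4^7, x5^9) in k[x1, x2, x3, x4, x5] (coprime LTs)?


Pure powers, coprime LTs => already GB.
Degrees: 10, 10, 12, 7, 9
Max=12


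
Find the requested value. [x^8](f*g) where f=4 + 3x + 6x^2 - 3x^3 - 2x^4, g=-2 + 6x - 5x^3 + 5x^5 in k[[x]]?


[x^8] = sum a_i*b_j, i+j=8
  -3*5=-15
Sum=-15


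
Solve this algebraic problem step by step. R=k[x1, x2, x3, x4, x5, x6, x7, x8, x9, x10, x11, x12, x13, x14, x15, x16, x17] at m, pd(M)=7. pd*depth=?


pd+depth=17
depth=17-7=10
pd*depth=7*10=70


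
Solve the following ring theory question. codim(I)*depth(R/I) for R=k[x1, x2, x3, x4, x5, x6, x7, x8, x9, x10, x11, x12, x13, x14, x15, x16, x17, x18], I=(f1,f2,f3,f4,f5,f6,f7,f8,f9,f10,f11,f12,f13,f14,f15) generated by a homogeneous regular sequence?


codim=15, depth=dim(R/I)=18-15=3
Product=15*3=45


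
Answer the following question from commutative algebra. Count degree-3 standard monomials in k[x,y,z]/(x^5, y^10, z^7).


Need i<5, j<10, k<7 with i+j+k=3.
For each i, j ranges over max(0,3-i-6)..min(9,3-i):
  i=0: j in [0,3] -> 4
  i=1: j in [0,2] -> 3
  i=2: j in [0,1] -> 2
  i=3: j in [0,0] -> 1
H(3) = 4+3+2+1 = 10


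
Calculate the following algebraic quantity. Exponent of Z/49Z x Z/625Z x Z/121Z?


Exponent = lcm of the cyclic orders; pairwise coprime => product.
7^2*5^4*11^2=49*625*121=3705625


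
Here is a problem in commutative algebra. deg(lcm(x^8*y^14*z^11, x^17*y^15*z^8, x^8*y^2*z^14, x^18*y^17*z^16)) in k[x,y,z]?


lcm = componentwise max:
x: max(8,17,8,18)=18
y: max(14,15,2,17)=17
z: max(11,8,14,16)=16
Total=18+17+16=51


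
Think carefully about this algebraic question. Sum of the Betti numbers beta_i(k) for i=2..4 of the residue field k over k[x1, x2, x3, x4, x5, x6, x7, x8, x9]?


Koszul resolution: beta_i(k)=C(n,i), n=9
C(9,2)=36, C(9,3)=84, C(9,4)=126
Sum=246


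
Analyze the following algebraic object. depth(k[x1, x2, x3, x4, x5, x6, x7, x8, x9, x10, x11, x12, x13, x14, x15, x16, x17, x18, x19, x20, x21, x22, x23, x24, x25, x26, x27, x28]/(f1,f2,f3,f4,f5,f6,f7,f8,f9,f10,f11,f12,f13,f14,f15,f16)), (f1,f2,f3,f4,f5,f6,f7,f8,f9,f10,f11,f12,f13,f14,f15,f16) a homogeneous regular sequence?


depth(R)=28
depth(R/I)=28-16=12


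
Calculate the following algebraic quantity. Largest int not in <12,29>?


gcd(12,29)=1 => F=ab-a-b=12*29-12-29=348-41=307


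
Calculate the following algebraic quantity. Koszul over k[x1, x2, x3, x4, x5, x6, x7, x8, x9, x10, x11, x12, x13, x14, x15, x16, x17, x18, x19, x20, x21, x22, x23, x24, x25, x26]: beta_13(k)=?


C(n,i)=C(26,13)=10400600


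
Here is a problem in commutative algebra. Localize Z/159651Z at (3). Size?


3-primary part: 159651=3^7*73
Size=3^7=2187


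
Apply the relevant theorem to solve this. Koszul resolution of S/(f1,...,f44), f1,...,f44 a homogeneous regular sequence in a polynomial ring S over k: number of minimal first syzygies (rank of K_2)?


Regular sequence => Koszul complex is the minimal free resolution.
Syz_1 minimally generated by Koszul relations f_i*e_j - f_j*e_i (i<j): mu(Syz_1) = beta_2 = C(m,2) = m(m-1)/2
m=44
44*43/2 = 946


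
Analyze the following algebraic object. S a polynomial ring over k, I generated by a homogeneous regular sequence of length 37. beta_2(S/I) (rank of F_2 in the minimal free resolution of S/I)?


Regular sequence => Koszul complex is the minimal free resolution.
Syz_1 minimally generated by Koszul relations f_i*e_j - f_j*e_i (i<j): mu(Syz_1) = beta_2 = C(m,2) = m(m-1)/2
m=37
37*36/2 = 666


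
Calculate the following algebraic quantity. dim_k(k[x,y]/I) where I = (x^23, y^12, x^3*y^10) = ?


k[x,y]/I, I = (x^23, y^12, x^3*y^10)
Rect: 23x12=276. Corner: (23-3)x(12-10)=40.
dim = 276-40 = 236


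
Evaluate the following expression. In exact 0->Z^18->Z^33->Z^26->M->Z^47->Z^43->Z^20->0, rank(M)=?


Alt sum=0:
(-1)^0*18 + (-1)^1*33 + (-1)^2*26 + (-1)^3*? + (-1)^4*47 + (-1)^5*43 + (-1)^6*20=0
rank(M)=35


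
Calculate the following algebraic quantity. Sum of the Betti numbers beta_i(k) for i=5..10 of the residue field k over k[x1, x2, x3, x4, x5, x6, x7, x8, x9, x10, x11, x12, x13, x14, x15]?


Koszul resolution: beta_i(k)=C(n,i), n=15
C(15,5)=3003, C(15,6)=5005, C(15,7)=6435, C(15,8)=6435, C(15,9)=5005, C(15,10)=3003
Sum=28886


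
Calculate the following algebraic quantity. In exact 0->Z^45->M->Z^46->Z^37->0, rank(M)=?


Alt sum=0:
(-1)^0*45 + (-1)^1*? + (-1)^2*46 + (-1)^3*37=0
rank(M)=54


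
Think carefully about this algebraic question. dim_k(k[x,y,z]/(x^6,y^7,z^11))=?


Basis: x^iy^jz^k, i<6,j<7,k<11
6*7*11=462


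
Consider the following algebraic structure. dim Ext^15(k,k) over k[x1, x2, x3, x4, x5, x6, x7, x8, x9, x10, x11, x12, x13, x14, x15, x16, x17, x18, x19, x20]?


C(n,i)=C(20,15)=15504


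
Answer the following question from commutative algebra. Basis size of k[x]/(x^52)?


Basis: 1,x,...,x^51
dim=52


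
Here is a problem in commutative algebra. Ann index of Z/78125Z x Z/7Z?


Exponent = lcm of the cyclic orders; pairwise coprime => product.
5^7*7^1=78125*7=546875


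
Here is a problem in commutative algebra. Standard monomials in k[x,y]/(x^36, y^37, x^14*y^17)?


k[x,y]/I, I = (x^36, y^37, x^14*y^17)
Rect: 36x37=1332. Corner: (36-14)x(37-17)=440.
dim = 1332-440 = 892


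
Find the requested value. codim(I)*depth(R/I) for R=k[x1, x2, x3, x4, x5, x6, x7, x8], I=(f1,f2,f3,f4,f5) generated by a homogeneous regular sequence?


codim=5, depth=dim(R/I)=8-5=3
Product=5*3=15


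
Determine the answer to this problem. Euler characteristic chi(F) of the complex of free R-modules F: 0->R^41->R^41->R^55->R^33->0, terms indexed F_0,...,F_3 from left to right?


chi = sum (-1)^i * rank:
(-1)^0*41=41
(-1)^1*41=-41
(-1)^2*55=55
(-1)^3*33=-33
chi=22


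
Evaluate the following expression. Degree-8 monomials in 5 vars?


C(d+n-1,n-1)=C(12,4)=495


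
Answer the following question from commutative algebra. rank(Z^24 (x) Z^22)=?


rank(M(x)N) = rank(M)*rank(N)
24*22 = 528


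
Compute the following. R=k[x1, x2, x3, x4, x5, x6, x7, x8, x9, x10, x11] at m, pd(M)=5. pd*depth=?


pd+depth=11
depth=11-5=6
pd*depth=5*6=30


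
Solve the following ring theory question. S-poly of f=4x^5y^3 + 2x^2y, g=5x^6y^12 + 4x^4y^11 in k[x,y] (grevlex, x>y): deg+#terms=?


LT(f)=4x^5y^3, LT(g)=5x^6y^12
lcm(LM)=x^6y^12
S(f,g) (scaled by 20 to clear denominators) = 5xy^9*f - 4*g = -16x^4y^11 + 10x^3y^10
2 terms, deg 15.
15+2=17


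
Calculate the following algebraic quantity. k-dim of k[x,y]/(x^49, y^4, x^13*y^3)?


k[x,y]/I, I = (x^49, y^4, x^13*y^3)
Rect: 49x4=196. Corner: (49-13)x(4-3)=36.
dim = 196-36 = 160


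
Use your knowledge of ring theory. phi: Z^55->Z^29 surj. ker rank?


rank(ker) = 55-29 = 26


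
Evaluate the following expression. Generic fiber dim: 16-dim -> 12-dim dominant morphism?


dim(fiber)=dim(X)-dim(Y)=16-12=4


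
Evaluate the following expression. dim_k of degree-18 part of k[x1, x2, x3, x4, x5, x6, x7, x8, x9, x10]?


C(d+n-1,n-1)=C(27,9)=4686825


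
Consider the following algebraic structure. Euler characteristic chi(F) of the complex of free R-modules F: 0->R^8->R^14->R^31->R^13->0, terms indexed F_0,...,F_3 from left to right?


chi = sum (-1)^i * rank:
(-1)^0*8=8
(-1)^1*14=-14
(-1)^2*31=31
(-1)^3*13=-13
chi=12


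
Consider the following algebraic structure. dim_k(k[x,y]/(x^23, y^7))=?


Basis: x^i*y^j, i<23, j<7
23*7=161


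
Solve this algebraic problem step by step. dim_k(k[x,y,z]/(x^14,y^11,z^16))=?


Basis: x^iy^jz^k, i<14,j<11,k<16
14*11*16=2464


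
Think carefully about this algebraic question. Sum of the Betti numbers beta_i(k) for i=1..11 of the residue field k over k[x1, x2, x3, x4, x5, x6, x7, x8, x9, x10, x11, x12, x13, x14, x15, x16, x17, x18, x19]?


Koszul resolution: beta_i(k)=C(n,i), n=19
C(19,1)=19, C(19,2)=171, C(19,3)=969, C(19,4)=3876, C(19,5)=11628, C(19,6)=27132, C(19,7)=50388, C(19,8)=75582, C(19,9)=92378, C(19,10)=92378, C(19,11)=75582
Sum=430103


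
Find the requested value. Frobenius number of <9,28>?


gcd(9,28)=1 => F=ab-a-b=9*28-9-28=252-37=215


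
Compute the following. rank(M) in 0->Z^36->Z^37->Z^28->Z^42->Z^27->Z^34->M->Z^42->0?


Alt sum=0:
(-1)^0*36 + (-1)^1*37 + (-1)^2*28 + (-1)^3*42 + (-1)^4*27 + (-1)^5*34 + (-1)^6*? + (-1)^7*42=0
rank(M)=64


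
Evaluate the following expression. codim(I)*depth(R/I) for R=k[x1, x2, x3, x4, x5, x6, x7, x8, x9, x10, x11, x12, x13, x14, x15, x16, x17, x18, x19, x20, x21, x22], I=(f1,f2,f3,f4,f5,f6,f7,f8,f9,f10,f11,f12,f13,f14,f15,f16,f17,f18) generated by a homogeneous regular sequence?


codim=18, depth=dim(R/I)=22-18=4
Product=18*4=72


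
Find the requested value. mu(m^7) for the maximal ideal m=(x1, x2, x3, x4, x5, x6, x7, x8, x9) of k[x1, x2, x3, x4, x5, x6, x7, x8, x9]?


Graded Nakayama: mu(m^d) = dim_k (m^d/m^(d+1)) = #degree-7 monomials in 9 vars
C(n+d-1,d)=C(15,7)=6435


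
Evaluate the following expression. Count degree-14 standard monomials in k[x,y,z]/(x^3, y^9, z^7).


Need i<3, j<9, k<7 with i+j+k=14.
For each i, j ranges over max(0,14-i-6)..min(8,14-i):
  i=0: j in [8,8] -> 1
  i=1: j in [7,8] -> 2
  i=2: j in [6,8] -> 3
H(14) = 1+2+3 = 6


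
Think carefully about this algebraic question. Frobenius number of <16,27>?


gcd(16,27)=1 => F=ab-a-b=16*27-16-27=432-43=389


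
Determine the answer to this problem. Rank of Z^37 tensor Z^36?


rank(M(x)N) = rank(M)*rank(N)
37*36 = 1332


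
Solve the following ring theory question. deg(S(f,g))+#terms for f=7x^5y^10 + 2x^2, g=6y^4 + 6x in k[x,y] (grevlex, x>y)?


LT(f)=7x^5y^10, LT(g)=6y^4
lcm(LM)=x^5y^10
S(f,g) (scaled by 42 to clear denominators) = 6*f - 7x^5y^6*g = -42x^6y^6 + 12x^2
2 terms, deg 12.
12+2=14


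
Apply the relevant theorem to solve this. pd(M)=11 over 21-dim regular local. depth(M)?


pd+depth=depth(R)=21
depth=21-11=10


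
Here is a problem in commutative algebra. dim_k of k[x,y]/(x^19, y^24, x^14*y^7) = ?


k[x,y]/I, I = (x^19, y^24, x^14*y^7)
Rect: 19x24=456. Corner: (19-14)x(24-7)=85.
dim = 456-85 = 371


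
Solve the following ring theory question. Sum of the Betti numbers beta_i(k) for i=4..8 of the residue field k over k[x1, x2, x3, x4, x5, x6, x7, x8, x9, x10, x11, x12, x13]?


Koszul resolution: beta_i(k)=C(n,i), n=13
C(13,4)=715, C(13,5)=1287, C(13,6)=1716, C(13,7)=1716, C(13,8)=1287
Sum=6721


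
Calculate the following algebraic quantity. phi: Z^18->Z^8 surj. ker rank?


rank(ker) = 18-8 = 10


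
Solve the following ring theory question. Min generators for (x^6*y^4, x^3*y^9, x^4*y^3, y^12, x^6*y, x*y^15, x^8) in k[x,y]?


Remove redundant (divisible by others).
x*y^15 redundant.
x^6*y^4 redundant.
Min: x^8, x^6*y, x^4*y^3, x^3*y^9, y^12
Count=5


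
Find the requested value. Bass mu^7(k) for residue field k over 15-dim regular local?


C(n,i)=C(15,7)=6435


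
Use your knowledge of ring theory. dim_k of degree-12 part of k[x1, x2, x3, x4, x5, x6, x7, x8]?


C(d+n-1,n-1)=C(19,7)=50388


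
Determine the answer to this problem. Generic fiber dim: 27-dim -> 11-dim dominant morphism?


dim(fiber)=dim(X)-dim(Y)=27-11=16


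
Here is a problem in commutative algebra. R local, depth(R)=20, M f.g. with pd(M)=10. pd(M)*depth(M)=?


pd+depth=20
depth=20-10=10
pd*depth=10*10=100


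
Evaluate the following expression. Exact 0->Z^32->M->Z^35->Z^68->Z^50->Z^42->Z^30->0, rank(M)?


Alt sum=0:
(-1)^0*32 + (-1)^1*? + (-1)^2*35 + (-1)^3*68 + (-1)^4*50 + (-1)^5*42 + (-1)^6*30=0
rank(M)=37


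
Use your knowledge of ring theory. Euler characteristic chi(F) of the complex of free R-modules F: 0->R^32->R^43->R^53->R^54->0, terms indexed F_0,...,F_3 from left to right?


chi = sum (-1)^i * rank:
(-1)^0*32=32
(-1)^1*43=-43
(-1)^2*53=53
(-1)^3*54=-54
chi=-12


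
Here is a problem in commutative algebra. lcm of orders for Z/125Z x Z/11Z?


Exponent = lcm of the cyclic orders; pairwise coprime => product.
5^3*11^1=125*11=1375


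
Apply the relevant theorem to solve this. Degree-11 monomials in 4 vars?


C(d+n-1,n-1)=C(14,3)=364


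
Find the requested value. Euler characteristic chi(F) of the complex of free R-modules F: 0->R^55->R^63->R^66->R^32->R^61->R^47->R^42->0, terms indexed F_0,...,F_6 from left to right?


chi = sum (-1)^i * rank:
(-1)^0*55=55
(-1)^1*63=-63
(-1)^2*66=66
(-1)^3*32=-32
(-1)^4*61=61
(-1)^5*47=-47
(-1)^6*42=42
chi=82


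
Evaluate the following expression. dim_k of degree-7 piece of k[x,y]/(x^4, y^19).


k[x,y], I = (x^4, y^19), d = 7
Need i < 4 and d-i < 19.
Range: 0 <= i <= 3.
H(7) = 4


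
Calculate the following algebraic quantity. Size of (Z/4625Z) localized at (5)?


5-primary part: 4625=5^3*37
Size=5^3=125


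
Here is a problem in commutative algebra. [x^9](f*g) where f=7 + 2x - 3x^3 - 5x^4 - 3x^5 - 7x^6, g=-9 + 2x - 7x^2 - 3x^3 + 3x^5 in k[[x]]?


[x^9] = sum a_i*b_j, i+j=9
  -5*3=-15
  -7*-3=21
Sum=6


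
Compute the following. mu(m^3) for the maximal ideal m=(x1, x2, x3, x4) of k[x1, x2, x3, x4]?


Graded Nakayama: mu(m^d) = dim_k (m^d/m^(d+1)) = #degree-3 monomials in 4 vars
C(n+d-1,d)=C(6,3)=20


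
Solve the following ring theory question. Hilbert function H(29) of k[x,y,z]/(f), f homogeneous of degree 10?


C(31,2)-C(21,2)=465-210=255


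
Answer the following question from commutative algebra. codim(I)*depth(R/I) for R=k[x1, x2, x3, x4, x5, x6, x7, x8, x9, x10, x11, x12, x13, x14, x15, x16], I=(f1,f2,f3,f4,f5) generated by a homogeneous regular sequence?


codim=5, depth=dim(R/I)=16-5=11
Product=5*11=55


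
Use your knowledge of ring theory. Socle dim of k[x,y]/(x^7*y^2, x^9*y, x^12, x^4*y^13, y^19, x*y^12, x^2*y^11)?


Socle = ann(m) = span of standard monomials u with x*u, y*u in I (staircase corners).
Redundant generators: x^4*y^13
Minimal generators: x^12, x^9*y, x^7*y^2, x^2*y^11, x*y^12, y^19
Corners: y^18, xy^11, x^6y^10, x^8y, x^11
Socle dim=5


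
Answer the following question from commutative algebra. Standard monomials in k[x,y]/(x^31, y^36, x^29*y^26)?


k[x,y]/I, I = (x^31, y^36, x^29*y^26)
Rect: 31x36=1116. Corner: (31-29)x(36-26)=20.
dim = 1116-20 = 1096


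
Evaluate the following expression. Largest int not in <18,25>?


gcd(18,25)=1 => F=ab-a-b=18*25-18-25=450-43=407


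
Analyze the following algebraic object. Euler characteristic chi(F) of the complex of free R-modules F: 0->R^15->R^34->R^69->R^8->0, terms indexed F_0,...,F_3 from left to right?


chi = sum (-1)^i * rank:
(-1)^0*15=15
(-1)^1*34=-34
(-1)^2*69=69
(-1)^3*8=-8
chi=42


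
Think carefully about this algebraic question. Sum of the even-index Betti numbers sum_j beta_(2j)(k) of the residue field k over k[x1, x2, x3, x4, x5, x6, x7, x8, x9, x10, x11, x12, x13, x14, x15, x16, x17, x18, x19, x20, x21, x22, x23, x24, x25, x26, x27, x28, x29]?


Koszul resolution: beta_i(k)=C(n,i), n=29
sum_even C(29,i) = 2^(n-1) = 2^28 = 268435456


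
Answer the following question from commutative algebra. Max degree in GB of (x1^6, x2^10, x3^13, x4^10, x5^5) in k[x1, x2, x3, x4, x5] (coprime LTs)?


Pure powers, coprime LTs => already GB.
Degrees: 6, 10, 13, 10, 5
Max=13


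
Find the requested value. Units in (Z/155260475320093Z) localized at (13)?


Local ring = Z/10604499373Z.
phi(10604499373) = 13^8*(13-1) = 9788768652


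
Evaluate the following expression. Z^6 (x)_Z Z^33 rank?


rank(M(x)N) = rank(M)*rank(N)
6*33 = 198


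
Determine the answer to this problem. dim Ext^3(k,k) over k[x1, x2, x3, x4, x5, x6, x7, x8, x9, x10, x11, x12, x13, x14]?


C(n,i)=C(14,3)=364


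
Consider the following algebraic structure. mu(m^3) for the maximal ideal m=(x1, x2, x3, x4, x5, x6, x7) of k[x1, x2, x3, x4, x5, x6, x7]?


Graded Nakayama: mu(m^d) = dim_k (m^d/m^(d+1)) = #degree-3 monomials in 7 vars
C(n+d-1,d)=C(9,3)=84


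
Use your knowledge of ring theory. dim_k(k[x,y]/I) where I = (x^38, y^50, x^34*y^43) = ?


k[x,y]/I, I = (x^38, y^50, x^34*y^43)
Rect: 38x50=1900. Corner: (38-34)x(50-43)=28.
dim = 1900-28 = 1872


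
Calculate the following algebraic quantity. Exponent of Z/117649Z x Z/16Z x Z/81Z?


Exponent = lcm of the cyclic orders; pairwise coprime => product.
7^6*2^4*3^4=117649*16*81=152473104


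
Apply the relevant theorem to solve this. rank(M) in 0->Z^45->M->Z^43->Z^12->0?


Alt sum=0:
(-1)^0*45 + (-1)^1*? + (-1)^2*43 + (-1)^3*12=0
rank(M)=76


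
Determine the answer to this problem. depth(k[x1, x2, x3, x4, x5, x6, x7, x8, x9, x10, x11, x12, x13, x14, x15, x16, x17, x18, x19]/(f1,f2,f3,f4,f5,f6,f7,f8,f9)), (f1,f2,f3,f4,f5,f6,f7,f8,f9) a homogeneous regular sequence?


depth(R)=19
depth(R/I)=19-9=10


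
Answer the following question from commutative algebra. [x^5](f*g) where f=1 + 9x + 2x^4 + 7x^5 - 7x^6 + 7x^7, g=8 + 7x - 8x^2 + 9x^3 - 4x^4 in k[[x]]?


[x^5] = sum a_i*b_j, i+j=5
  9*-4=-36
  2*7=14
  7*8=56
Sum=34


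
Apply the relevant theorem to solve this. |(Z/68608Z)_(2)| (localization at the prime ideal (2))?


2-primary part: 68608=2^10*67
Size=2^10=1024


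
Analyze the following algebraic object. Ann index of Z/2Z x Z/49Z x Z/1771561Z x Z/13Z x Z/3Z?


Exponent = lcm of the cyclic orders; pairwise coprime => product.
2^1*7^2*11^6*13^1*3^1=2*49*1771561*13*3=6770906142


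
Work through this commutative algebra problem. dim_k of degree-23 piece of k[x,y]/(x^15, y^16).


k[x,y], I = (x^15, y^16), d = 23
Need i < 15 and d-i < 16.
Range: 8 <= i <= 14.
H(23) = 7


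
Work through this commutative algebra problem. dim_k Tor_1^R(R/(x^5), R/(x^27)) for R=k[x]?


Tor_1(R/I,R/J)=(I cap J)/IJ=(x^27)/(x^32)
dim=32-27=min(5,27)=5


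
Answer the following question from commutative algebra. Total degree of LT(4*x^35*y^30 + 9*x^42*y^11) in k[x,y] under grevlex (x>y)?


LT: 4*x^35*y^30
deg_x=35, deg_y=30
Total=35+30=65


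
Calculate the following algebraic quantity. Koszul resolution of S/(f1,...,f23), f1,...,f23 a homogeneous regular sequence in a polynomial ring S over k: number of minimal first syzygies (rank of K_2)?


Regular sequence => Koszul complex is the minimal free resolution.
Syz_1 minimally generated by Koszul relations f_i*e_j - f_j*e_i (i<j): mu(Syz_1) = beta_2 = C(m,2) = m(m-1)/2
m=23
23*22/2 = 253


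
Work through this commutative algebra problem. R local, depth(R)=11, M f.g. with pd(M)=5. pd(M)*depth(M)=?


pd+depth=11
depth=11-5=6
pd*depth=5*6=30


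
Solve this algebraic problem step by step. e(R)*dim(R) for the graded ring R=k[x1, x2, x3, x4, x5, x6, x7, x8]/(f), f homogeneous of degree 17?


e(R)=deg(f)=17, dim(R)=8-1=7
e*dim=17*7=119


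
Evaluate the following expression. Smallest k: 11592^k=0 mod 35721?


11592^k mod 35721:
k=1: 11592
k=2: 27783
k=3: 0
First zero at k = 3


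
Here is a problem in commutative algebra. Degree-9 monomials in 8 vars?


C(d+n-1,n-1)=C(16,7)=11440


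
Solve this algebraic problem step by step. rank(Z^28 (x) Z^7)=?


rank(M(x)N) = rank(M)*rank(N)
28*7 = 196


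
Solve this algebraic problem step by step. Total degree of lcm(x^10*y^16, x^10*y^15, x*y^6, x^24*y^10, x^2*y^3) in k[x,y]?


lcm = componentwise max:
x: max(10,10,1,24,2)=24
y: max(16,15,6,10,3)=16
Total=24+16=40


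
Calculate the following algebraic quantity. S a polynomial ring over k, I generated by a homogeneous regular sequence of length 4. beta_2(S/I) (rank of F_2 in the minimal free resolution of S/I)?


Regular sequence => Koszul complex is the minimal free resolution.
Syz_1 minimally generated by Koszul relations f_i*e_j - f_j*e_i (i<j): mu(Syz_1) = beta_2 = C(m,2) = m(m-1)/2
m=4
4*3/2 = 6


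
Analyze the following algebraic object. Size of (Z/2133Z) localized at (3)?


3-primary part: 2133=3^3*79
Size=3^3=27


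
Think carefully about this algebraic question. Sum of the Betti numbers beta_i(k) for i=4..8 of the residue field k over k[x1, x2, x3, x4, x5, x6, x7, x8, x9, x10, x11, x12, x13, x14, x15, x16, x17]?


Koszul resolution: beta_i(k)=C(n,i), n=17
C(17,4)=2380, C(17,5)=6188, C(17,6)=12376, C(17,7)=19448, C(17,8)=24310
Sum=64702


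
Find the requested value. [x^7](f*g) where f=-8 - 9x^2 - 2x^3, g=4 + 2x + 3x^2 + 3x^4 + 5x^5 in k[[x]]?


[x^7] = sum a_i*b_j, i+j=7
  -9*5=-45
  -2*3=-6
Sum=-51


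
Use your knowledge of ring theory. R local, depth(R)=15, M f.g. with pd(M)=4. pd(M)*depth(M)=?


pd+depth=15
depth=15-4=11
pd*depth=4*11=44


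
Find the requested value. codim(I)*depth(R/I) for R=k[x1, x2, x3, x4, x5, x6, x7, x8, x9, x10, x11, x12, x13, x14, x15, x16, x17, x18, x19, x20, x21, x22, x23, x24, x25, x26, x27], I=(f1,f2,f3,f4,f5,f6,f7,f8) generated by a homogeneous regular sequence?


codim=8, depth=dim(R/I)=27-8=19
Product=8*19=152


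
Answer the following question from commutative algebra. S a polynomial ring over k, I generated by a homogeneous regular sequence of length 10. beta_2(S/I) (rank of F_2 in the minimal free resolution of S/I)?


Regular sequence => Koszul complex is the minimal free resolution.
Syz_1 minimally generated by Koszul relations f_i*e_j - f_j*e_i (i<j): mu(Syz_1) = beta_2 = C(m,2) = m(m-1)/2
m=10
10*9/2 = 45


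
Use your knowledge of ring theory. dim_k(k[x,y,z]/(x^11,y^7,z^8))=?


Basis: x^iy^jz^k, i<11,j<7,k<8
11*7*8=616


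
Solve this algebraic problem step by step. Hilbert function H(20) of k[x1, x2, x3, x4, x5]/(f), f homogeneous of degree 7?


C(24,4)-C(17,4)=10626-2380=8246
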